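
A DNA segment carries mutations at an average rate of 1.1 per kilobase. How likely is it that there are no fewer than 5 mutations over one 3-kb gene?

0.2374

Over the interval, μ = 1.1 × 3 = 3.3 (a 3-kb gene = 3 kilobases).
P(N ≥ 5) = 1 − P(N ≤ 4) = 1 − Σ_{j=0}^{4} e^(−μ) μ^j/j! ≈ 0.2374.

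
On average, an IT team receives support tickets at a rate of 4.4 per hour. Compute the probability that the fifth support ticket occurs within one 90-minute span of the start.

Over the interval, μ = 4.4 × 1.5 = 6.6 (a 90-minute span = 1.5 hours).
The fifth arrival falls in the interval iff at least 5 events occur there: P(S_5 ≤ t) = P(N ≥ 5) = 1 − P(N ≤ 4) ≈ 0.7873.

0.7873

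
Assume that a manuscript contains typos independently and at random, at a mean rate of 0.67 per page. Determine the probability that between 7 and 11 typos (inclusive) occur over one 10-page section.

0.4638

Over the interval, μ = 0.67 × 10 = 6.7 (a 10-page section = 10 pages).
P(7 ≤ N ≤ 11) = Σ_{j=7}^{11} e^(−6.7) · 6.7^j/j! ≈ 0.4638.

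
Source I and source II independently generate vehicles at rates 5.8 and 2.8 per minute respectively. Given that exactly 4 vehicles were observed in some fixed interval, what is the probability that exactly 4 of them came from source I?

0.2069

Given the total, each event is independently from source I with probability p = λ_I/(λ_I+λ_II) = 5.8/8.6 ≈ 0.6744.
So K ~ Binomial(4, 5.8/8.6): P(K = 4) = C(4,4) · (5.8/8.6)^4 · (2.8/8.6)^0 ≈ 0.2069.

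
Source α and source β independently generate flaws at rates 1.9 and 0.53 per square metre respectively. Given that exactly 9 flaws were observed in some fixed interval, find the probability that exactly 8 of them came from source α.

0.2742

Given the total, each event is independently from source α with probability p = λ_α/(λ_α+λ_β) = 1.9/2.43 ≈ 0.7819.
So K ~ Binomial(9, 1.9/2.43): P(K = 8) = C(9,8) · (1.9/2.43)^8 · (0.53/2.43)^1 ≈ 0.2742.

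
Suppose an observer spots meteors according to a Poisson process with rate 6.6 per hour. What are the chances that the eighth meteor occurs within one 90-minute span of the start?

Over the interval, μ = 6.6 × 1.5 = 9.9 (a 90-minute span = 1.5 hours).
The eighth arrival falls in the interval iff at least 8 events occur there: P(S_8 ≤ t) = P(N ≥ 8) = 1 − P(N ≤ 7) ≈ 0.7706.

0.7706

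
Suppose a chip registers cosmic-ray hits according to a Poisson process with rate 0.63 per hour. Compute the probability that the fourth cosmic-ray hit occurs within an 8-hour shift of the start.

Over the interval, μ = 0.63 × 8 = 5.04 (an 8-hour shift = 8 hours).
The fourth arrival falls in the interval iff at least 4 events occur there: P(S_4 ≤ t) = P(N ≥ 4) = 1 − P(N ≤ 3) ≈ 0.7405.

0.7405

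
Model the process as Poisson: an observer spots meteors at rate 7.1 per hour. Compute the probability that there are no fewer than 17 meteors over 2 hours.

Over the interval, μ = 7.1 × 2 = 14.2 (2 hours).
P(N ≥ 17) = 1 − P(N ≤ 16) = 1 − Σ_{j=0}^{16} e^(−μ) μ^j/j! ≈ 0.2616.

0.2616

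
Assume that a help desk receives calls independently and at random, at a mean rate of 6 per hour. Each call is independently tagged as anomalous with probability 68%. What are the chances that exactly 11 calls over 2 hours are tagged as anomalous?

Thinning: the calls that are tagged as anomalous themselves form a Poisson process with rate 0.68 × 6 = 4.08 per hour.
Over the interval, μ = 4.08 × 2 = 8.16 (2 hours).
P(N = 11) = e^(−8.16) · 8.16^11/11! ≈ 0.0765.

0.0765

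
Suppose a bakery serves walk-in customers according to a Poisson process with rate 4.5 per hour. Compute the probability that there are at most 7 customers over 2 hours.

0.3239

Over the interval, μ = 4.5 × 2 = 9 (2 hours).
P(N ≤ 7) = Σ_{j=0}^{7} e^(−μ) μ^j/j! ≈ 0.3239.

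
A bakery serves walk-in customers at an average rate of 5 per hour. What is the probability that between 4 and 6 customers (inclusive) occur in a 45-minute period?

Over the interval, μ = 5 × 0.75 = 3.75 (a 45-minute period = 0.75 hours).
P(4 ≤ N ≤ 6) = Σ_{j=4}^{6} e^(−3.75) · 3.75^j/j! ≈ 0.4299.

0.4299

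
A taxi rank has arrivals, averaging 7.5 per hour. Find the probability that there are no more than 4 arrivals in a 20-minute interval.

0.8912

Over the interval, μ = 7.5 × 1/3 = 2.5 (a 20-minute interval = 1/3 hours).
P(N ≤ 4) = Σ_{j=0}^{4} e^(−μ) μ^j/j! ≈ 0.8912.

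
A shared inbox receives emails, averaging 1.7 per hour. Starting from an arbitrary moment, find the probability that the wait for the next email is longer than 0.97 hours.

0.1922

The wait for the next event is exponential with rate λ = 1.7 per hour.
P(T > 0.97) = e^(−λt) = e^(−1.7 × 0.97) = e^(−1.649) ≈ 0.1922.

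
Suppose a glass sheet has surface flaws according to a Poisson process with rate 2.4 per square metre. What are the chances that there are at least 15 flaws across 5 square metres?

Over the interval, μ = 2.4 × 5 = 12 (5 square metres).
P(N ≥ 15) = 1 − P(N ≤ 14) = 1 − Σ_{j=0}^{14} e^(−μ) μ^j/j! ≈ 0.2280.

0.2280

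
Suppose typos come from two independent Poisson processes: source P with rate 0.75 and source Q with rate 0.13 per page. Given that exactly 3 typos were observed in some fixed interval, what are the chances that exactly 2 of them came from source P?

0.3219

Given the total, each event is independently from source P with probability p = λ_P/(λ_P+λ_Q) = 0.75/0.88 ≈ 0.8523.
So K ~ Binomial(3, 0.75/0.88): P(K = 2) = C(3,2) · (0.75/0.88)^2 · (0.13/0.88)^1 ≈ 0.3219.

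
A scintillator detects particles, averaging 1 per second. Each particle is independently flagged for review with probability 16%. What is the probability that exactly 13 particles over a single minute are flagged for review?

0.0640

Thinning: the particles that are flagged for review themselves form a Poisson process with rate 0.16 × 1 = 0.16 per second.
Over the interval, μ = 0.16 × 60 = 9.6 (a minute = 60 seconds).
P(N = 13) = e^(−9.6) · 9.6^13/13! ≈ 0.0640.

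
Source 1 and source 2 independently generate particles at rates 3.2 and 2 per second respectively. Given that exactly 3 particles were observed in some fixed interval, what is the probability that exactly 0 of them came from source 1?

Given the total, each event is independently from source 1 with probability p = λ_1/(λ_1+λ_2) = 3.2/5.2 ≈ 0.6154.
So K ~ Binomial(3, 3.2/5.2): P(K = 0) = C(3,0) · (3.2/5.2)^0 · (2/5.2)^3 ≈ 0.0569.

0.0569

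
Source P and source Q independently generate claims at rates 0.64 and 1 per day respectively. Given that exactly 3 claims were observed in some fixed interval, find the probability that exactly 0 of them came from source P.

0.2267

Given the total, each event is independently from source P with probability p = λ_P/(λ_P+λ_Q) = 0.64/1.64 ≈ 0.3902.
So K ~ Binomial(3, 0.64/1.64): P(K = 0) = C(3,0) · (0.64/1.64)^0 · (1/1.64)^3 ≈ 0.2267.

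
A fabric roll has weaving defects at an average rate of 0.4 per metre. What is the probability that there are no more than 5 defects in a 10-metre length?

0.7851

Over the interval, μ = 0.4 × 10 = 4 (a 10-metre length = 10 metres).
P(N ≤ 5) = Σ_{j=0}^{5} e^(−μ) μ^j/j! ≈ 0.7851.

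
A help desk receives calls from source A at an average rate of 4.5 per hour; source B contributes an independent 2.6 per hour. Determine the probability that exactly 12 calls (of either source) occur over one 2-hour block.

0.0955

Independent Poisson processes superpose: combined rate λ = 4.5 + 2.6 = 7.1 per hour.
Over the interval, μ = 7.1 × 2 = 14.2 (a 2-hour block = 2 hours).
P(N = 12) = e^(−14.2) · 14.2^12/12! ≈ 0.0955.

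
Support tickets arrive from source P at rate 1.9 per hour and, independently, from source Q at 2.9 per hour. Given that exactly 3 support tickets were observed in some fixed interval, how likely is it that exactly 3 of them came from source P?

0.0620

Given the total, each event is independently from source P with probability p = λ_P/(λ_P+λ_Q) = 1.9/4.8 ≈ 0.3958.
So K ~ Binomial(3, 1.9/4.8): P(K = 3) = C(3,3) · (1.9/4.8)^3 · (2.9/4.8)^0 ≈ 0.0620.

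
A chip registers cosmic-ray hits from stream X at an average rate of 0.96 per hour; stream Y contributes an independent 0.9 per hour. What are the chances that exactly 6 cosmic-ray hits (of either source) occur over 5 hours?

Independent Poisson processes superpose: combined rate λ = 0.96 + 0.9 = 1.86 per hour.
Over the interval, μ = 1.86 × 5 = 9.3 (5 hours).
P(N = 6) = e^(−9.3) · 9.3^6/6! ≈ 0.0822.

0.0822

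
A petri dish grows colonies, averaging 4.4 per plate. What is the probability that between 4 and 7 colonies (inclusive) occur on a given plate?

0.5620

With mean μ = 4.4 per plate,
P(4 ≤ N ≤ 7) = Σ_{j=4}^{7} e^(−4.4) · 4.4^j/j! ≈ 0.5620.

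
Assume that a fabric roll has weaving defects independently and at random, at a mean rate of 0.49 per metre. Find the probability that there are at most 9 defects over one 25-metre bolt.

0.2212

Over the interval, μ = 0.49 × 25 = 12.25 (a 25-metre bolt = 25 metres).
P(N ≤ 9) = Σ_{j=0}^{9} e^(−μ) μ^j/j! ≈ 0.2212.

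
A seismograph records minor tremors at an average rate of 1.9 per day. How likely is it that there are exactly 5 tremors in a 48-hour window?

0.1477

Over the interval, μ = 1.9 × 2 = 3.8 (a 48-hour window = 2 days).
P(N = 5) = e^(−μ) μ^5/5! = e^(−3.8) · 3.8^5/120 ≈ 0.1477.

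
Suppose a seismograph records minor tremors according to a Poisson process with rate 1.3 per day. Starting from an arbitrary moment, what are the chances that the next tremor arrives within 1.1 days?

Inter-arrival times are exponential with rate λ = 1.3 per day.
P(T ≤ 1.1) = 1 − e^(−λt) = 1 − e^(−1.3 × 1.1) = 1 − e^(−1.43) ≈ 0.7607.

0.7607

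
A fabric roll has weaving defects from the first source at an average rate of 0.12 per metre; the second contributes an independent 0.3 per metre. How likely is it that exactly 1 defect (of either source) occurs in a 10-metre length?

0.0630

Independent Poisson processes superpose: combined rate λ = 0.12 + 0.3 = 0.42 per metre.
Over the interval, μ = 0.42 × 10 = 4.2 (a 10-metre length = 10 metres).
P(N = 1) = e^(−4.2) · 4.2^1/1! ≈ 0.0630.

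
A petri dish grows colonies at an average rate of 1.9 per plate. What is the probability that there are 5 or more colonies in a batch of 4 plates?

Over the interval, μ = 1.9 × 4 = 7.6 (a batch of 4 plates = 4 plates).
P(N ≥ 5) = 1 − P(N ≤ 4) = 1 − Σ_{j=0}^{4} e^(−μ) μ^j/j! ≈ 0.8751.

0.8751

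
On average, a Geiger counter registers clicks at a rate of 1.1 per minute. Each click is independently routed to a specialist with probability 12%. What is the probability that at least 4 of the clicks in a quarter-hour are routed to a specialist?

0.1393

Thinning: the clicks that are routed to a specialist themselves form a Poisson process with rate 0.12 × 1.1 = 0.132 per minute.
Over the interval, μ = 0.132 × 15 = 1.98 (a quarter-hour = 15 minutes).
P(N ≥ 4) = 1 − P(N ≤ 3) ≈ 0.1393.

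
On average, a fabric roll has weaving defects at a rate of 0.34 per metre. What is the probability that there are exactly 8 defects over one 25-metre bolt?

Over the interval, μ = 0.34 × 25 = 8.5 (a 25-metre bolt = 25 metres).
P(N = 8) = e^(−μ) μ^8/8! = e^(−8.5) · 8.5^8/40320 ≈ 0.1375.

0.1375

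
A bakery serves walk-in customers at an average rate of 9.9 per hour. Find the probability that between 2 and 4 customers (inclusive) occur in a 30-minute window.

0.4072

Over the interval, μ = 9.9 × 0.5 = 4.95 (a 30-minute window = 0.5 hours).
P(2 ≤ N ≤ 4) = Σ_{j=2}^{4} e^(−4.95) · 4.95^j/j! ≈ 0.4072.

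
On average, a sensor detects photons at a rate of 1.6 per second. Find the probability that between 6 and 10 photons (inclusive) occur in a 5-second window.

0.6246

Over the interval, μ = 1.6 × 5 = 8 (a 5-second window = 5 seconds).
P(6 ≤ N ≤ 10) = Σ_{j=6}^{10} e^(−8) · 8^j/j! ≈ 0.6246.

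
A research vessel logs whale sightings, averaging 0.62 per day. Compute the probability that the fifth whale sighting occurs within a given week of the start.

Over the interval, μ = 0.62 × 7 = 4.34 (a week = 7 days).
The fifth arrival falls in the interval iff at least 5 events occur there: P(S_5 ≤ t) = P(N ≥ 5) = 1 − P(N ≤ 4) ≈ 0.4373.

0.4373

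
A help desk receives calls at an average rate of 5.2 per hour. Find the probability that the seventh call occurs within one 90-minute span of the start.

Over the interval, μ = 5.2 × 1.5 = 7.8 (a 90-minute span = 1.5 hours).
The seventh arrival falls in the interval iff at least 7 events occur there: P(S_7 ≤ t) = P(N ≥ 7) = 1 − P(N ≤ 6) ≈ 0.6616.

0.6616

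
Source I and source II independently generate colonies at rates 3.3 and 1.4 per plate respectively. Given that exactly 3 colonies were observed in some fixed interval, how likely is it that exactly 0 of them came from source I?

Given the total, each event is independently from source I with probability p = λ_I/(λ_I+λ_II) = 3.3/4.7 ≈ 0.7021.
So K ~ Binomial(3, 3.3/4.7): P(K = 0) = C(3,0) · (3.3/4.7)^0 · (1.4/4.7)^3 ≈ 0.0264.

0.0264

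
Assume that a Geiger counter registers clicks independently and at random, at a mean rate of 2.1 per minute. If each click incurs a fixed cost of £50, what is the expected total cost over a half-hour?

E[N] = 2.1 × 30 = 63 (a half-hour = 30 minutes); E[cost] = 63 × £50 = £3150.

£3150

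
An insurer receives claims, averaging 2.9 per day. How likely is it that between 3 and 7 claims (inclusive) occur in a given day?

0.5442

With mean μ = 2.9 per day,
P(3 ≤ N ≤ 7) = Σ_{j=3}^{7} e^(−2.9) · 2.9^j/j! ≈ 0.5442.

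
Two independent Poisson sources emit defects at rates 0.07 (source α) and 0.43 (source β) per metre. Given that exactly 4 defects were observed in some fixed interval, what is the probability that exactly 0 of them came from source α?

0.5470

Given the total, each event is independently from source α with probability p = λ_α/(λ_α+λ_β) = 0.07/0.5 = 0.1400.
So K ~ Binomial(4, 0.07/0.5): P(K = 0) = C(4,0) · (0.07/0.5)^0 · (0.43/0.5)^4 ≈ 0.5470.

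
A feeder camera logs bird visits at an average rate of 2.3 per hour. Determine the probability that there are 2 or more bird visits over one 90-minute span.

Over the interval, μ = 2.3 × 1.5 = 3.45 (a 90-minute span = 1.5 hours).
P(N ≥ 2) = 1 − P(N ≤ 1) = 1 − Σ_{j=0}^{1} e^(−μ) μ^j/j! ≈ 0.8587.

0.8587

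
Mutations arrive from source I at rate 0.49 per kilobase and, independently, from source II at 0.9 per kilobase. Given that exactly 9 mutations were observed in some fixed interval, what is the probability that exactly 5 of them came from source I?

0.1206

Given the total, each event is independently from source I with probability p = λ_I/(λ_I+λ_II) = 0.49/1.39 ≈ 0.3525.
So K ~ Binomial(9, 0.49/1.39): P(K = 5) = C(9,5) · (0.49/1.39)^5 · (0.9/1.39)^4 ≈ 0.1206.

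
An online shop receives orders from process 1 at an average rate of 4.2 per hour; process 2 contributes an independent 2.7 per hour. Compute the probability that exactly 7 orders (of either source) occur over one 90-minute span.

0.0808

Independent Poisson processes superpose: combined rate λ = 4.2 + 2.7 = 6.9 per hour.
Over the interval, μ = 6.9 × 1.5 = 10.35 (a 90-minute span = 1.5 hours).
P(N = 7) = e^(−10.35) · 10.35^7/7! ≈ 0.0808.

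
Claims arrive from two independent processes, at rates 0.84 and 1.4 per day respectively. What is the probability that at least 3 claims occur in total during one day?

0.3880

Independent Poisson processes superpose: combined rate λ = 0.84 + 1.4 = 2.24 per day.
So μ = 2.24.
P(N ≥ 3) = 1 − P(N ≤ 2) ≈ 0.3880.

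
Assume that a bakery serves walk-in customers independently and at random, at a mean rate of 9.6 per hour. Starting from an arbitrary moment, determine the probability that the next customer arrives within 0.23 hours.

Inter-arrival times are exponential with rate λ = 9.6 per hour.
P(T ≤ 0.23) = 1 − e^(−λt) = 1 − e^(−9.6 × 0.23) = 1 − e^(−2.208) ≈ 0.8901.

0.8901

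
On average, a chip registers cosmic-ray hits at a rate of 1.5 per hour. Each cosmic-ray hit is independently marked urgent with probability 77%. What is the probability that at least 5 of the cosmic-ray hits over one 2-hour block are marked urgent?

0.0849

Thinning: the cosmic-ray hits that are marked urgent themselves form a Poisson process with rate 0.77 × 1.5 = 1.155 per hour.
Over the interval, μ = 1.155 × 2 = 2.31 (a 2-hour block = 2 hours).
P(N ≥ 5) = 1 − P(N ≤ 4) ≈ 0.0849.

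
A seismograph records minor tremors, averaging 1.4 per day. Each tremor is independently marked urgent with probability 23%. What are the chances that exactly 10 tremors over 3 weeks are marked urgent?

Thinning: the tremors that are marked urgent themselves form a Poisson process with rate 0.23 × 1.4 = 0.322 per day.
Over the interval, μ = 0.322 × 21 = 6.762 (3 weeks = 21 days).
P(N = 10) = e^(−6.762) · 6.762^10/10! ≈ 0.0637.

0.0637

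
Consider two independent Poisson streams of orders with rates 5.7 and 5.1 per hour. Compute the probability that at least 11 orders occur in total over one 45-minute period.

Independent Poisson processes superpose: combined rate λ = 5.7 + 5.1 = 10.8 per hour.
Over the interval, μ = 10.8 × 0.75 = 8.1 (a 45-minute period = 0.75 hours).
P(N ≥ 11) = 1 − P(N ≤ 10) ≈ 0.1942.

0.1942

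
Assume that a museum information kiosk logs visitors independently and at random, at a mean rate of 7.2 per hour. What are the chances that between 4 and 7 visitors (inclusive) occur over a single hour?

With mean μ = 7.2 per hour,
P(4 ≤ N ≤ 7) = Σ_{j=4}^{7} e^(−7.2) · 7.2^j/j! ≈ 0.4970.

0.4970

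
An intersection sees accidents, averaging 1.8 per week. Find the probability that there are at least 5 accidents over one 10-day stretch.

0.1186

Over the interval, μ = 1.8 × 10/7 ≈ 2.57143 (a 10-day stretch = 10/7 weeks).
P(N ≥ 5) = 1 − P(N ≤ 4) = 1 − Σ_{j=0}^{4} e^(−μ) μ^j/j! ≈ 0.1186.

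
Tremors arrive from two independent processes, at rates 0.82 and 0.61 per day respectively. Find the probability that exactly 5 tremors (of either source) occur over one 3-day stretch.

Independent Poisson processes superpose: combined rate λ = 0.82 + 0.61 = 1.43 per day.
Over the interval, μ = 1.43 × 3 = 4.29 (a 3-day stretch = 3 days).
P(N = 5) = e^(−4.29) · 4.29^5/5! ≈ 0.1660.

0.1660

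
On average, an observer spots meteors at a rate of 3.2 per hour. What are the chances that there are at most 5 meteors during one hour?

With mean μ = 3.2 per hour,
P(N ≤ 5) = Σ_{j=0}^{5} e^(−μ) μ^j/j! ≈ 0.8946.

0.8946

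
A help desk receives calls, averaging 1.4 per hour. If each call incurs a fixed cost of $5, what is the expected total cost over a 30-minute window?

$3.5

E[N] = 1.4 × 0.5 = 0.7 (a 30-minute window = 0.5 hours); E[cost] = 0.7 × $5 = $3.5.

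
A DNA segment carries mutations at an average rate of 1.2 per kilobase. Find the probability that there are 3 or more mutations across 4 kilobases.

0.8575

Over the interval, μ = 1.2 × 4 = 4.8 (4 kilobases).
P(N ≥ 3) = 1 − P(N ≤ 2) = 1 − Σ_{j=0}^{2} e^(−μ) μ^j/j! ≈ 0.8575.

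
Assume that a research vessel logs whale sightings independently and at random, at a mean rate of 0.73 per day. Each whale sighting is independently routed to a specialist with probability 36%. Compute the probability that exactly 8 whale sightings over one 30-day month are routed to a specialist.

Thinning: the whale sightings that are routed to a specialist themselves form a Poisson process with rate 0.36 × 0.73 = 0.2628 per day.
Over the interval, μ = 0.2628 × 30 = 7.884 (a 30-day month = 30 days).
P(N = 8) = e^(−7.884) · 7.884^8/8! ≈ 0.1395.

0.1395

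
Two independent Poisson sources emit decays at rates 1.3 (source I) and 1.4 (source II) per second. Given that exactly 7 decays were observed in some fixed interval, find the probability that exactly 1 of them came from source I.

0.0655

Given the total, each event is independently from source I with probability p = λ_I/(λ_I+λ_II) = 1.3/2.7 ≈ 0.4815.
So K ~ Binomial(7, 1.3/2.7): P(K = 1) = C(7,1) · (1.3/2.7)^1 · (1.4/2.7)^6 ≈ 0.0655.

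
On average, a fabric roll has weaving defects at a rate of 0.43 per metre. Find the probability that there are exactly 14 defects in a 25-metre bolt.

0.0677

Over the interval, μ = 0.43 × 25 = 10.75 (a 25-metre bolt = 25 metres).
P(N = 14) = e^(−μ) μ^14/14! = e^(−10.75) · 10.75^14/87178291200 ≈ 0.0677.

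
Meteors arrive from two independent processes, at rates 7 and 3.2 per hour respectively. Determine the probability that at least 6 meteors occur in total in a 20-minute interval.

Independent Poisson processes superpose: combined rate λ = 7 + 3.2 = 10.2 per hour.
Over the interval, μ = 10.2 × 1/3 = 3.4 (a 20-minute interval = 1/3 hours).
P(N ≥ 6) = 1 − P(N ≤ 5) ≈ 0.1295.

0.1295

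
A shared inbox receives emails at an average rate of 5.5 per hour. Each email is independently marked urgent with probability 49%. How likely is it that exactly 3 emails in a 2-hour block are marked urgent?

0.1191

Thinning: the emails that are marked urgent themselves form a Poisson process with rate 0.49 × 5.5 = 2.695 per hour.
Over the interval, μ = 2.695 × 2 = 5.39 (a 2-hour block = 2 hours).
P(N = 3) = e^(−5.39) · 5.39^3/3! ≈ 0.1191.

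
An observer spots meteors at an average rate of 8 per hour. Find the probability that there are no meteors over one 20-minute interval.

0.0695

Over the interval, μ = 8 × 1/3 ≈ 2.66667 (a 20-minute interval = 1/3 hours).
P(N = 0) = e^(−μ) μ^0/0! = e^(−2.66667) · 2.66667^0/1 ≈ 0.0695.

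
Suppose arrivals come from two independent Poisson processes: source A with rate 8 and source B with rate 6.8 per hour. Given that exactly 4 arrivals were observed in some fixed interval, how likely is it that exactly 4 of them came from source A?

Given the total, each event is independently from source A with probability p = λ_A/(λ_A+λ_B) = 8/14.8 ≈ 0.5405.
So K ~ Binomial(4, 8/14.8): P(K = 4) = C(4,4) · (8/14.8)^4 · (6.8/14.8)^0 ≈ 0.0854.

0.0854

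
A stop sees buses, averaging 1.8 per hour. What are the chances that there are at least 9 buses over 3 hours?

Over the interval, μ = 1.8 × 3 = 5.4 (3 hours).
P(N ≥ 9) = 1 − P(N ≤ 8) = 1 − Σ_{j=0}^{8} e^(−μ) μ^j/j! ≈ 0.0973.

0.0973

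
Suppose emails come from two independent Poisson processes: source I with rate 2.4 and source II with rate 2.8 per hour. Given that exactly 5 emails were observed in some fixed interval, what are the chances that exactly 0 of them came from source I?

0.0453

Given the total, each event is independently from source I with probability p = λ_I/(λ_I+λ_II) = 2.4/5.2 ≈ 0.4615.
So K ~ Binomial(5, 2.4/5.2): P(K = 0) = C(5,0) · (2.4/5.2)^0 · (2.8/5.2)^5 ≈ 0.0453.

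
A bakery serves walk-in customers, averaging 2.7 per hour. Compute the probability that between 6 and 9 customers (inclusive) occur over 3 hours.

0.5219

Over the interval, μ = 2.7 × 3 = 8.1 (3 hours).
P(6 ≤ N ≤ 9) = Σ_{j=6}^{9} e^(−8.1) · 8.1^j/j! ≈ 0.5219.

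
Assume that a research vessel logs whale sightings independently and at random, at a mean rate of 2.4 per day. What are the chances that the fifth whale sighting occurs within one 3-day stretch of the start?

0.8445

Over the interval, μ = 2.4 × 3 = 7.2 (a 3-day stretch = 3 days).
The fifth arrival falls in the interval iff at least 5 events occur there: P(S_5 ≤ t) = P(N ≥ 5) = 1 − P(N ≤ 4) ≈ 0.8445.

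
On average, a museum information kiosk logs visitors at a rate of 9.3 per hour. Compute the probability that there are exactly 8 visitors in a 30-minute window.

0.0518

Over the interval, μ = 9.3 × 0.5 = 4.65 (a 30-minute window = 0.5 hours).
P(N = 8) = e^(−μ) μ^8/8! = e^(−4.65) · 4.65^8/40320 ≈ 0.0518.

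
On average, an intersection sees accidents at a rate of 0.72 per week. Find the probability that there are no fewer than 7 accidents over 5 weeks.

0.0733

Over the interval, μ = 0.72 × 5 = 3.6 (5 weeks).
P(N ≥ 7) = 1 − P(N ≤ 6) = 1 − Σ_{j=0}^{6} e^(−μ) μ^j/j! ≈ 0.0733.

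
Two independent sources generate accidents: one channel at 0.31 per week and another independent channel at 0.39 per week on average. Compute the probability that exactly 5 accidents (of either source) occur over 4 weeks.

0.0872

Independent Poisson processes superpose: combined rate λ = 0.31 + 0.39 = 0.7 per week.
Over the interval, μ = 0.7 × 4 = 2.8 (4 weeks).
P(N = 5) = e^(−2.8) · 2.8^5/5! ≈ 0.0872.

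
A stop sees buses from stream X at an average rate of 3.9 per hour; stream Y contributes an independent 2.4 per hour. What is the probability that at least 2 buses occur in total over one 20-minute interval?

0.6204

Independent Poisson processes superpose: combined rate λ = 3.9 + 2.4 = 6.3 per hour.
Over the interval, μ = 6.3 × 1/3 = 2.1 (a 20-minute interval = 1/3 hours).
P(N ≥ 2) = 1 − P(N ≤ 1) ≈ 0.6204.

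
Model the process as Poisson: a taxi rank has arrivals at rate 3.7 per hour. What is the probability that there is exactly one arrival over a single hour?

With mean μ = 3.7 per hour,
P(N = 1) = e^(−μ) μ^1/1! = e^(−3.7) · 3.7^1/1 ≈ 0.0915.

0.0915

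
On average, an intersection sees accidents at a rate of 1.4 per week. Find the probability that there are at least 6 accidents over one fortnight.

Over the interval, μ = 1.4 × 2 = 2.8 (a fortnight = 2 weeks).
P(N ≥ 6) = 1 − P(N ≤ 5) = 1 − Σ_{j=0}^{5} e^(−μ) μ^j/j! ≈ 0.0651.

0.0651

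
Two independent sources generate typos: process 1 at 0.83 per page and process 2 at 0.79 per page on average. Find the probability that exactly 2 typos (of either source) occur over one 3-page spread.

Independent Poisson processes superpose: combined rate λ = 0.83 + 0.79 = 1.62 per page.
Over the interval, μ = 1.62 × 3 = 4.86 (a 3-page spread = 3 pages).
P(N = 2) = e^(−4.86) · 4.86^2/2! ≈ 0.0915.

0.0915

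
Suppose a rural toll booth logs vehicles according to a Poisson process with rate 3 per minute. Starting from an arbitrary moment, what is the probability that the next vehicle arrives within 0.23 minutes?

Inter-arrival times are exponential with rate λ = 3 per minute.
P(T ≤ 0.23) = 1 − e^(−λt) = 1 − e^(−3 × 0.23) = 1 − e^(−0.69) ≈ 0.4984.

0.4984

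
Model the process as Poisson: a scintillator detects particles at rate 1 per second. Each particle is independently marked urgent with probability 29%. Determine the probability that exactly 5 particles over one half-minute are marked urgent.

0.0692

Thinning: the particles that are marked urgent themselves form a Poisson process with rate 0.29 × 1 = 0.29 per second.
Over the interval, μ = 0.29 × 30 = 8.7 (a half-minute = 30 seconds).
P(N = 5) = e^(−8.7) · 8.7^5/5! ≈ 0.0692.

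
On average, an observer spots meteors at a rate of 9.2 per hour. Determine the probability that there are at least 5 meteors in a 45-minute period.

0.8177

Over the interval, μ = 9.2 × 0.75 = 6.9 (a 45-minute period = 0.75 hours).
P(N ≥ 5) = 1 − P(N ≤ 4) = 1 − Σ_{j=0}^{4} e^(−μ) μ^j/j! ≈ 0.8177.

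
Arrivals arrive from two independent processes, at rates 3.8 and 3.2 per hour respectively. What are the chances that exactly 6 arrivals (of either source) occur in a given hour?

Independent Poisson processes superpose: combined rate λ = 3.8 + 3.2 = 7 per hour.
So μ = 7.
P(N = 6) = e^(−7) · 7^6/6! ≈ 0.1490.

0.1490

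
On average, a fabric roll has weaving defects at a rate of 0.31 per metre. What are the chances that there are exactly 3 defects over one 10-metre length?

Over the interval, μ = 0.31 × 10 = 3.1 (a 10-metre length = 10 metres).
P(N = 3) = e^(−μ) μ^3/3! = e^(−3.1) · 3.1^3/6 ≈ 0.2237.

0.2237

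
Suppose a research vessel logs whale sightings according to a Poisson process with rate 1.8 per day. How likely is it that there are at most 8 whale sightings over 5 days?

0.4557

Over the interval, μ = 1.8 × 5 = 9 (5 days).
P(N ≤ 8) = Σ_{j=0}^{8} e^(−μ) μ^j/j! ≈ 0.4557.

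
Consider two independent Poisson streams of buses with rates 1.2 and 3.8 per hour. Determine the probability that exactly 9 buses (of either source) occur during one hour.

0.0363

Independent Poisson processes superpose: combined rate λ = 1.2 + 3.8 = 5 per hour.
So μ = 5.
P(N = 9) = e^(−5) · 5^9/9! ≈ 0.0363.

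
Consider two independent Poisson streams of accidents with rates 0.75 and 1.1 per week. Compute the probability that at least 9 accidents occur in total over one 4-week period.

0.3243

Independent Poisson processes superpose: combined rate λ = 0.75 + 1.1 = 1.85 per week.
Over the interval, μ = 1.85 × 4 = 7.4 (a 4-week period = 4 weeks).
P(N ≥ 9) = 1 − P(N ≤ 8) ≈ 0.3243.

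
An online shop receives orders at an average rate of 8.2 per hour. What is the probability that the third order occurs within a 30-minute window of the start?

0.7762

Over the interval, μ = 8.2 × 0.5 = 4.1 (a 30-minute window = 0.5 hours).
The third arrival falls in the interval iff at least 3 events occur there: P(S_3 ≤ t) = P(N ≥ 3) = 1 − P(N ≤ 2) ≈ 0.7762.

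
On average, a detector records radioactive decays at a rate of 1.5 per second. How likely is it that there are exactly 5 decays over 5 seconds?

Over the interval, μ = 1.5 × 5 = 7.5 (5 seconds).
P(N = 5) = e^(−μ) μ^5/5! = e^(−7.5) · 7.5^5/120 ≈ 0.1094.

0.1094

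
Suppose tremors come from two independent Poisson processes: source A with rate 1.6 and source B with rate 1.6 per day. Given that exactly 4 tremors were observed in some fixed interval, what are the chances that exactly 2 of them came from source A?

0.3750

Given the total, each event is independently from source A with probability p = λ_A/(λ_A+λ_B) = 1.6/3.2 = 0.5000.
So K ~ Binomial(4, 1.6/3.2): P(K = 2) = C(4,2) · (1.6/3.2)^2 · (1.6/3.2)^2 ≈ 0.3750.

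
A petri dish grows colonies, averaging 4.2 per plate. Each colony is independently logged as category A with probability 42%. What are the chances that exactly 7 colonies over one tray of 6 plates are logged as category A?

Thinning: the colonies that are logged as category A themselves form a Poisson process with rate 0.42 × 4.2 = 1.764 per plate.
Over the interval, μ = 1.764 × 6 = 10.584 (a tray of 6 plates = 6 plates).
P(N = 7) = e^(−10.584) · 10.584^7/7! ≈ 0.0747.

0.0747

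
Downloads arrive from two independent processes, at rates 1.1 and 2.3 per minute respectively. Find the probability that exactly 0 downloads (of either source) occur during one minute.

Independent Poisson processes superpose: combined rate λ = 1.1 + 2.3 = 3.4 per minute.
So μ = 3.4.
P(N = 0) = e^(−3.4) · 3.4^0/0! ≈ 0.0334.

0.0334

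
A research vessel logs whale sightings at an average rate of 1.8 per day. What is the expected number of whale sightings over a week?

E[N] = λt = 1.8 × 7 = 12.6 (a week = 7 days).

12.6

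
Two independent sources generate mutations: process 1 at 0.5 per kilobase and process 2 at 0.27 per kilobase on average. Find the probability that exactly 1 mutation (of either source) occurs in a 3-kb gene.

Independent Poisson processes superpose: combined rate λ = 0.5 + 0.27 = 0.77 per kilobase.
Over the interval, μ = 0.77 × 3 = 2.31 (a 3-kb gene = 3 kilobases).
P(N = 1) = e^(−2.31) · 2.31^1/1! ≈ 0.2293.

0.2293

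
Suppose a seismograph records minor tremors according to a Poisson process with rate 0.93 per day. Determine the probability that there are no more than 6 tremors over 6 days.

Over the interval, μ = 0.93 × 6 = 5.58 (6 days).
P(N ≤ 6) = Σ_{j=0}^{6} e^(−μ) μ^j/j! ≈ 0.6734.

0.6734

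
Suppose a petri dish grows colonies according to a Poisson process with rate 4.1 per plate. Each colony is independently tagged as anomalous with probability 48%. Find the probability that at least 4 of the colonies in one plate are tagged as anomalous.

0.1371

Thinning: the colonies that are tagged as anomalous themselves form a Poisson process with rate 0.48 × 4.1 = 1.968 per plate.
So μ = 1.968.
P(N ≥ 4) = 1 − P(N ≤ 3) ≈ 0.1371.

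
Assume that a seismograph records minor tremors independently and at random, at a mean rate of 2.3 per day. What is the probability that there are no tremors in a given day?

With mean μ = 2.3 per day,
P(N = 0) = e^(−μ) μ^0/0! = e^(−2.3) · 2.3^0/1 ≈ 0.1003.

0.1003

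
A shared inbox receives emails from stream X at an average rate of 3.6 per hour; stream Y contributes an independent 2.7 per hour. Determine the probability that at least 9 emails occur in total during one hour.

Independent Poisson processes superpose: combined rate λ = 3.6 + 2.7 = 6.3 per hour.
So μ = 6.3.
P(N ≥ 9) = 1 − P(N ≤ 8) ≈ 0.1852.

0.1852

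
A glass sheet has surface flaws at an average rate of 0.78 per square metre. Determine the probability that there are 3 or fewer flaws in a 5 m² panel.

0.4532

Over the interval, μ = 0.78 × 5 = 3.9 (a 5 m² panel = 5 square metres).
P(N ≤ 3) = Σ_{j=0}^{3} e^(−μ) μ^j/j! ≈ 0.4532.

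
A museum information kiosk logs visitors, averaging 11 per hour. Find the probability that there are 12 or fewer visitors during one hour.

0.6887

With mean μ = 11 per hour,
P(N ≤ 12) = Σ_{j=0}^{12} e^(−μ) μ^j/j! ≈ 0.6887.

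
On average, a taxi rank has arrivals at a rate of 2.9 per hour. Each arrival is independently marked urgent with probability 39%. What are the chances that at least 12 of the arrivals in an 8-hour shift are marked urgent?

Thinning: the arrivals that are marked urgent themselves form a Poisson process with rate 0.39 × 2.9 = 1.131 per hour.
Over the interval, μ = 1.131 × 8 = 9.048 (an 8-hour shift = 8 hours).
P(N ≥ 12) = 1 − P(N ≤ 11) ≈ 0.2017.

0.2017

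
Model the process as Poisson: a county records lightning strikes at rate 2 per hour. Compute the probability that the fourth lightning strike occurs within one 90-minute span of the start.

Over the interval, μ = 2 × 1.5 = 3 (a 90-minute span = 1.5 hours).
The fourth arrival falls in the interval iff at least 4 events occur there: P(S_4 ≤ t) = P(N ≥ 4) = 1 − P(N ≤ 3) ≈ 0.3528.

0.3528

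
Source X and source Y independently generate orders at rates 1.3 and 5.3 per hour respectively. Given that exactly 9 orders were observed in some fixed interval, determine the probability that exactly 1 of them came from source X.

Given the total, each event is independently from source X with probability p = λ_X/(λ_X+λ_Y) = 1.3/6.6 ≈ 0.1970.
So K ~ Binomial(9, 1.3/6.6): P(K = 1) = C(9,1) · (1.3/6.6)^1 · (5.3/6.6)^8 ≈ 0.3065.

0.3065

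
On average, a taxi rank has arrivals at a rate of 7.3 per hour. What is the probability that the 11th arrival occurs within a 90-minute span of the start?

Over the interval, μ = 7.3 × 1.5 = 10.95 (a 90-minute span = 1.5 hours).
The 11th arrival falls in the interval iff at least 11 events occur there: P(S_11 ≤ t) = P(N ≥ 11) = 1 − P(N ≤ 10) ≈ 0.5341.

0.5341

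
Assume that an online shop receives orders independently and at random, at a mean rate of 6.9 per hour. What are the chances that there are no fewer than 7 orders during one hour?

With mean μ = 6.9 per hour,
P(N ≥ 7) = 1 − P(N ≤ 6) = 1 − Σ_{j=0}^{6} e^(−μ) μ^j/j! ≈ 0.5353.

0.5353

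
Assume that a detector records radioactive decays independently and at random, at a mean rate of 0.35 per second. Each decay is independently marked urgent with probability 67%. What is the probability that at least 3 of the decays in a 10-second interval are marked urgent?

0.4159

Thinning: the decays that are marked urgent themselves form a Poisson process with rate 0.67 × 0.35 = 0.2345 per second.
Over the interval, μ = 0.2345 × 10 = 2.345 (a 10-second interval = 10 seconds).
P(N ≥ 3) = 1 − P(N ≤ 2) ≈ 0.4159.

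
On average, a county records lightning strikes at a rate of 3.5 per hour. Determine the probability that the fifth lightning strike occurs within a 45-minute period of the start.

0.1261

Over the interval, μ = 3.5 × 0.75 = 2.625 (a 45-minute period = 0.75 hours).
The fifth arrival falls in the interval iff at least 5 events occur there: P(S_5 ≤ t) = P(N ≥ 5) = 1 − P(N ≤ 4) ≈ 0.1261.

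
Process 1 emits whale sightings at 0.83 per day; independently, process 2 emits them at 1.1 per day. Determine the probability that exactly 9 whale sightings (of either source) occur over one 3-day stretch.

0.0616

Independent Poisson processes superpose: combined rate λ = 0.83 + 1.1 = 1.93 per day.
Over the interval, μ = 1.93 × 3 = 5.79 (a 3-day stretch = 3 days).
P(N = 9) = e^(−5.79) · 5.79^9/9! ≈ 0.0616.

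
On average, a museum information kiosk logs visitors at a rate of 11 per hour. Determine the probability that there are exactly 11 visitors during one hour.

0.1194

With mean μ = 11 per hour,
P(N = 11) = e^(−μ) μ^11/11! = e^(−11) · 11^11/39916800 ≈ 0.1194.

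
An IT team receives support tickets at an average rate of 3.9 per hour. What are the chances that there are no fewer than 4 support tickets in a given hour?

0.5468

With mean μ = 3.9 per hour,
P(N ≥ 4) = 1 − P(N ≤ 3) = 1 − Σ_{j=0}^{3} e^(−μ) μ^j/j! ≈ 0.5468.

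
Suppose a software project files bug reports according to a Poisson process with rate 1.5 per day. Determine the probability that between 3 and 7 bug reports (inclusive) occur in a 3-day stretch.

Over the interval, μ = 1.5 × 3 = 4.5 (a 3-day stretch = 3 days).
P(3 ≤ N ≤ 7) = Σ_{j=3}^{7} e^(−4.5) · 4.5^j/j! ≈ 0.7398.

0.7398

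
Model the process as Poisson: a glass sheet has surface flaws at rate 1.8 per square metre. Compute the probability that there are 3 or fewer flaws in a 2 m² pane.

0.5152

Over the interval, μ = 1.8 × 2 = 3.6 (a 2 m² pane = 2 square metres).
P(N ≤ 3) = Σ_{j=0}^{3} e^(−μ) μ^j/j! ≈ 0.5152.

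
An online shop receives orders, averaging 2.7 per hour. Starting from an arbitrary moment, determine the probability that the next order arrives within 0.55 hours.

Inter-arrival times are exponential with rate λ = 2.7 per hour.
P(T ≤ 0.55) = 1 − e^(−λt) = 1 − e^(−2.7 × 0.55) = 1 − e^(−1.485) ≈ 0.7735.

0.7735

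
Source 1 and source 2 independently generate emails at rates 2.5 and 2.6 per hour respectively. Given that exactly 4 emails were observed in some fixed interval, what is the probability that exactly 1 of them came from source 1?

Given the total, each event is independently from source 1 with probability p = λ_1/(λ_1+λ_2) = 2.5/5.1 ≈ 0.4902.
So K ~ Binomial(4, 2.5/5.1): P(K = 1) = C(4,1) · (2.5/5.1)^1 · (2.6/5.1)^3 ≈ 0.2598.

0.2598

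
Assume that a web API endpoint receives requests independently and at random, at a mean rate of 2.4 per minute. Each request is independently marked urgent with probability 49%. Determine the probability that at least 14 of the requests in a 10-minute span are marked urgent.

Thinning: the requests that are marked urgent themselves form a Poisson process with rate 0.49 × 2.4 = 1.176 per minute.
Over the interval, μ = 1.176 × 10 = 11.76 (a 10-minute span = 10 minutes).
P(N ≥ 14) = 1 − P(N ≤ 13) ≈ 0.2934.

0.2934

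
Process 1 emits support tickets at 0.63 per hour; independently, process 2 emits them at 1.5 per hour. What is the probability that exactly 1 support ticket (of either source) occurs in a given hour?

0.2531

Independent Poisson processes superpose: combined rate λ = 0.63 + 1.5 = 2.13 per hour.
So μ = 2.13.
P(N = 1) = e^(−2.13) · 2.13^1/1! ≈ 0.2531.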